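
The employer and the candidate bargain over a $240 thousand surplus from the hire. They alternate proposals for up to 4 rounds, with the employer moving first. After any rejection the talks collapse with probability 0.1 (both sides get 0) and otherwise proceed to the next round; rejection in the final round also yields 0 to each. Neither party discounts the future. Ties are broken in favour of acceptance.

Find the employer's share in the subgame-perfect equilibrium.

Round 4 (the candidate proposes): the employer will accept anything ≥ 0, so the candidate offers 0 and keeps 240.
Round 3 (the employer proposes): rejecting gives the candidate an expected 0.9 × 240 = 216. The employer offers 216 and keeps 240 − 216 = 24.
Round 2 (the candidate proposes): rejecting gives the employer an expected 0.9 × 24 = 21.6. The candidate offers 21.6 and keeps 240 − 21.6 = 218.4.
Round 1 (the employer proposes): rejecting gives the candidate an expected 0.9 × 218.4 = 196.56, so the employer offers 196.56, keeping 43.44.

43.44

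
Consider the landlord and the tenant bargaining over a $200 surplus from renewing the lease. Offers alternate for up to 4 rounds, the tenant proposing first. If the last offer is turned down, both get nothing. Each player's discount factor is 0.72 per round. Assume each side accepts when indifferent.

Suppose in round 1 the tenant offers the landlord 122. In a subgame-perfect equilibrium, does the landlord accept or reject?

Accept

Round 4 (the landlord proposes): the tenant will accept anything ≥ 0, so the landlord offers 0 and keeps 200.
Round 3 (the tenant proposes): the landlord can get 200 next round, worth 0.72 × 200 = 144 now, so the tenant offers 144, keeping 56.
Round 2 (the landlord proposes): the tenant can get 56 next round, worth 0.72 × 56 = 40.32 now. The landlord offers 40.32 and keeps 200 − 40.32 = 159.68.
So by rejecting in round 1, the landlord gets 159.68 next round, worth 0.72 × 159.68 = 114.9696 now.
Offer 122 ≥ 114.9696, so the landlord accepts.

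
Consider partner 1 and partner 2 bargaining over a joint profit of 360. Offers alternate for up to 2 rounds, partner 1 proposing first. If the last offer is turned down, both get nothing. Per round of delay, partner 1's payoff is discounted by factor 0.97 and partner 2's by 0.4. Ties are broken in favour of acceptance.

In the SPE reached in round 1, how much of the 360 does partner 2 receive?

144

Round 2 (partner 2 proposes): rejection yields 0 for partner 1; partner 2 offers 0 and keeps 360.
Round 1 (partner 1 proposes): partner 2 can get 360 next round, worth 0.4 × 360 = 144 now. Partner 1 offers 144 and keeps 360 − 144 = 216.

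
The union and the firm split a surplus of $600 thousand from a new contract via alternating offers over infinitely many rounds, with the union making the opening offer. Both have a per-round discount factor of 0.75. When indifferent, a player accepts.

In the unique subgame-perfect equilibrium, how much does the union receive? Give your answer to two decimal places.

342.86

When the union proposes, the firm accepts any offer worth at least 0.75 times what the firm would get by proposing next round; and vice versa.
This gives x = 600 − 0.75y and y = 600 − 0.75x, where x and y are each side's share when it proposes.
Hence (1 − 0.75·0.75)x = 600(1 − 0.75), i.e. 0.4375·x = 150.
x ≈ 342.8571; the firm's share is 600 − x ≈ 257.1429.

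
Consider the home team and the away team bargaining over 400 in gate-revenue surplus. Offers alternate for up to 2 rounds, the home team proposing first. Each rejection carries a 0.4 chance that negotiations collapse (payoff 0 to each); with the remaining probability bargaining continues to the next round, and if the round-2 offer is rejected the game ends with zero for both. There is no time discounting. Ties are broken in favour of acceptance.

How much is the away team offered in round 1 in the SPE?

240

By backward induction:
Round 2 (the away team proposes): the home team will accept anything ≥ 0, so the away team offers 0 and keeps 400.
Round 1 (the home team proposes): rejecting gives the away team an expected 0.6 × 400 = 240. The home team offers 240 and keeps 400 − 240 = 160.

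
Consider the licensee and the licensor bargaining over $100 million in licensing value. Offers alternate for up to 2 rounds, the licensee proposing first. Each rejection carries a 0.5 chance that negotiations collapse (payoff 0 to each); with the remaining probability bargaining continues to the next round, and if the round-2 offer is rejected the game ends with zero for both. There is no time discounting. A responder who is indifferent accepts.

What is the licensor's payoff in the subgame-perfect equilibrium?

By backward induction:
Round 2 (the licensor proposes): rejection yields 0 for the licensee; the licensor offers 0 and keeps 100.
Round 1 (the licensee proposes): rejecting gives the licensor an expected 0.5 × 100 = 50; the licensee offers that and keeps 50.

50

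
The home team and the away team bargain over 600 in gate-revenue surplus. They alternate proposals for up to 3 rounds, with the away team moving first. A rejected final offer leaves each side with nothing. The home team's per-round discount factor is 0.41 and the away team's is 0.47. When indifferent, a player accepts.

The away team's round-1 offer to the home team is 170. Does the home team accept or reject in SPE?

Accept

Work out the home team's continuation value if the offer is rejected.
Round 3 (the away team proposes): rejection yields 0 for the home team; the away team offers 0 and keeps 600.
Round 2 (the home team proposes): the away team can get 600 next round, worth 0.47 × 600 = 282 now. The home team offers 282 and keeps 600 − 282 = 318.
So by rejecting in round 1, the home team gets 318 next round, worth 0.41 × 318 = 130.38 now.
Offer 170 ≥ 130.38, so the home team accepts.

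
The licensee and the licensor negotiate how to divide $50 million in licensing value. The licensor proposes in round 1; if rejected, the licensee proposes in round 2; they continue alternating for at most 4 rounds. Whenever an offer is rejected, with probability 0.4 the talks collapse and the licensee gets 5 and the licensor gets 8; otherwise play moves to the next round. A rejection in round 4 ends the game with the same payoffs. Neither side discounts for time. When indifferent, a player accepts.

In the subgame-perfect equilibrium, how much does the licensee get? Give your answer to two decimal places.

21.87

By backward induction:
Round 4 (the licensee proposes): the licensor gets 8 if talks fail, so the licensee offers 8 and keeps 42.
Round 3 (the licensor proposes): rejecting gives the licensee an expected 0.6 × 42 + 0.4 × 5 = 27.2, so the licensor offers 27.2, keeping 22.8.
Round 2 (the licensee proposes): rejecting gives the licensor an expected 0.6 × 22.8 + 0.4 × 8 = 16.88, so the licensee offers 16.88, keeping 33.12.
Round 1 (the licensor proposes): rejecting gives the licensee an expected 0.6 × 33.12 + 0.4 × 5 = 21.872; the licensor offers that and keeps 28.128.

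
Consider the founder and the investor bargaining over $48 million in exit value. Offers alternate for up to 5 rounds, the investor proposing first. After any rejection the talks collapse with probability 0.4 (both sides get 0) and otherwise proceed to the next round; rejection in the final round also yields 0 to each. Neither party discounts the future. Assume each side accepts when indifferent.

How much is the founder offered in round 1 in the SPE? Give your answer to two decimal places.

15.67

Round 5 (the investor proposes): the founder will accept anything ≥ 0, so the investor offers 0 and keeps 48.
Round 4 (the founder proposes): rejecting gives the investor an expected 0.6 × 48 = 28.8. The founder offers 28.8 and keeps 48 − 28.8 = 19.2.
Round 3 (the investor proposes): rejecting gives the founder an expected 0.6 × 19.2 = 11.52; the investor offers that and keeps 36.48.
Round 2 (the founder proposes): rejecting gives the investor an expected 0.6 × 36.48 = 21.888. The founder offers 21.888 and keeps 48 − 21.888 = 26.112.
Round 1 (the investor proposes): rejecting gives the founder an expected 0.6 × 26.112 = 15.6672. The investor offers 15.6672 and keeps 48 − 15.6672 = 32.3328.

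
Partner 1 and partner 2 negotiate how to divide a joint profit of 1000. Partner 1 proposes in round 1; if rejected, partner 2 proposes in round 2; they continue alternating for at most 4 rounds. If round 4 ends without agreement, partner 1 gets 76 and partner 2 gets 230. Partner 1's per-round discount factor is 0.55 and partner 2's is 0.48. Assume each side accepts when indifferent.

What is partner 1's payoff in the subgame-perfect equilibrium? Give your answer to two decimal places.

Round 4 (partner 2 proposes): partner 1 gets 76 if talks fail, so partner 2 offers 76 and keeps 924.
Round 3 (partner 1 proposes): partner 2 can get 924 next round, worth 0.48 × 924 = 443.52 now. Partner 1 offers 443.52 and keeps 1000 − 443.52 = 556.48.
Round 2 (partner 2 proposes): partner 1 can get 556.48 next round, worth 0.55 × 556.48 = 306.064 now; partner 2 offers that and keeps 693.936.
Round 1 (partner 1 proposes): partner 2 can get 693.936 next round, worth 0.48 × 693.936 = 333.08928 now. Partner 1 offers 333.08928 and keeps 1000 − 333.08928 = 666.91072.

666.91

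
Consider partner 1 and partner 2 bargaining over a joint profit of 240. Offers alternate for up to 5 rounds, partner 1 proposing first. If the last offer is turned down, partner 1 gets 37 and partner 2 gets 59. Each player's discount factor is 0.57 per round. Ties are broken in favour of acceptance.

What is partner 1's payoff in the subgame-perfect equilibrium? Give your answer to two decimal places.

155.84

Round 5 (partner 1 proposes): partner 2 gets 59 if talks fail, so partner 1 offers 59 and keeps 181.
Round 4 (partner 2 proposes): partner 1 can get 181 next round, worth 0.57 × 181 = 103.17 now. Partner 2 offers 103.17 and keeps 240 − 103.17 = 136.83.
Round 3 (partner 1 proposes): partner 2 can get 136.83 next round, worth 0.57 × 136.83 = 77.9931 now, so partner 1 offers 77.9931, keeping 162.0069.
Round 2 (partner 2 proposes): partner 1 can get 162.0069 next round, worth 0.57 × 162.0069 = 92.343933 now, so partner 2 offers 92.343933, keeping 147.656067.
Round 1 (partner 1 proposes): partner 2 can get 147.656067 next round, worth 0.57 × 147.656067 = 84.16395819 now, so partner 1 offers 84.16395819, keeping 155.83604181.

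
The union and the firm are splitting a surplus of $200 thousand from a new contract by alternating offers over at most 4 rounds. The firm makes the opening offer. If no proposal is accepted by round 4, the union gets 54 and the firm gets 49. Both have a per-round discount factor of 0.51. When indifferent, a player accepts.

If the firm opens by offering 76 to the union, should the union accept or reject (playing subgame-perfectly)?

Accept

Round 4 (the union proposes): the firm gets 49 if talks fail, so the union offers 49 and keeps 151.
Round 3 (the firm proposes): the union can get 151 next round, worth 0.51 × 151 = 77.01 now. The firm offers 77.01 and keeps 200 − 77.01 = 122.99.
Round 2 (the union proposes): the firm can get 122.99 next round, worth 0.51 × 122.99 = 62.7249 now; the union offers that and keeps 137.2751.
So by rejecting in round 1, the union gets 137.2751 next round, worth 0.51 × 137.2751 = 70.010301 now.
Offer 76 ≥ 70.010301, so the union accepts.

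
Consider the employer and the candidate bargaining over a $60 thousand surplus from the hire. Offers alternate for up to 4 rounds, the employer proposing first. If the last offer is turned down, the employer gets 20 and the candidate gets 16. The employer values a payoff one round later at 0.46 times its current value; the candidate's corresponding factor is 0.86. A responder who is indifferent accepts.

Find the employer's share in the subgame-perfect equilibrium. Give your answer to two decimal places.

Solve by backward induction from round 4.
Round 4 (the candidate proposes): the employer gets 20 if talks fail, so the candidate offers 20 and keeps 40.
Round 3 (the employer proposes): the candidate can get 40 next round, worth 0.86 × 40 = 34.4 now, so the employer offers 34.4, keeping 25.6.
Round 2 (the candidate proposes): the employer can get 25.6 next round, worth 0.46 × 25.6 = 11.776 now. The candidate offers 11.776 and keeps 60 − 11.776 = 48.224.
Round 1 (the employer proposes): the candidate can get 48.224 next round, worth 0.86 × 48.224 = 41.47264 now; the employer offers that and keeps 18.52736.

18.53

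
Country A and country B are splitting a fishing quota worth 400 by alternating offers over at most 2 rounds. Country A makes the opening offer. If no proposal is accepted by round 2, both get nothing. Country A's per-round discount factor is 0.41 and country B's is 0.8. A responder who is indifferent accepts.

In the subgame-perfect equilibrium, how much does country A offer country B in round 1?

Round 2 (country B proposes): rejection yields 0 for country A; country B offers 0 and keeps 400.
Round 1 (country A proposes): country B can get 400 next round, worth 0.8 × 400 = 320 now, so country A offers 320, keeping 80.

320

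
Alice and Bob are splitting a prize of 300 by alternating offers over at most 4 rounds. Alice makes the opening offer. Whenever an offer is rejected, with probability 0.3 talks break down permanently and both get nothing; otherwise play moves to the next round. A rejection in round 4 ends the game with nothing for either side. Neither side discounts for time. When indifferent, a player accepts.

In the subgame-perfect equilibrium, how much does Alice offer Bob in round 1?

165.9

Round 4 (Bob proposes): rejection yields 0 for Alice; Bob offers 0 and keeps 300.
Round 3 (Alice proposes): rejecting gives Bob an expected 0.7 × 300 = 210; Alice offers that and keeps 90.
Round 2 (Bob proposes): rejecting gives Alice an expected 0.7 × 90 = 63; Bob offers that and keeps 237.
Round 1 (Alice proposes): rejecting gives Bob an expected 0.7 × 237 = 165.9; Alice offers that and keeps 134.1.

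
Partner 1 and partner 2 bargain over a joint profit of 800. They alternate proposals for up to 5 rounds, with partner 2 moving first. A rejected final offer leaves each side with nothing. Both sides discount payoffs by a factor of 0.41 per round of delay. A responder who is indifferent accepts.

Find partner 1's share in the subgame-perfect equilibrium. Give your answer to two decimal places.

Work backward from the last round.
Round 5 (partner 2 proposes): rejection yields 0 for partner 1; partner 2 offers 0 and keeps 800.
Round 4 (partner 1 proposes): partner 2 can get 800 next round, worth 0.41 × 800 = 328 now. Partner 1 offers 328 and keeps 800 − 328 = 472.
Round 3 (partner 2 proposes): partner 1 can get 472 next round, worth 0.41 × 472 = 193.52 now; partner 2 offers that and keeps 606.48.
Round 2 (partner 1 proposes): partner 2 can get 606.48 next round, worth 0.41 × 606.48 = 248.6568 now. Partner 1 offers 248.6568 and keeps 800 − 248.6568 = 551.3432.
Round 1 (partner 2 proposes): partner 1 can get 551.3432 next round, worth 0.41 × 551.3432 = 226.050712 now; partner 2 offers that and keeps 573.949288.

226.05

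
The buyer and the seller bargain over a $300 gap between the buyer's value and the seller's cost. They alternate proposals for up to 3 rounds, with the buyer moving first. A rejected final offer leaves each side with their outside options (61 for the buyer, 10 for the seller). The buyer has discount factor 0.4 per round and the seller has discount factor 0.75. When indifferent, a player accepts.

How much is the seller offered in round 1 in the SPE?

By backward induction:
Round 3 (the buyer proposes): the seller gets 10 if talks fail, so the buyer offers 10 and keeps 290.
Round 2 (the seller proposes): the buyer can get 290 next round, worth 0.4 × 290 = 116 now. The seller offers 116 and keeps 300 − 116 = 184.
Round 1 (the buyer proposes): the seller can get 184 next round, worth 0.75 × 184 = 138 now; the buyer offers that and keeps 162.

138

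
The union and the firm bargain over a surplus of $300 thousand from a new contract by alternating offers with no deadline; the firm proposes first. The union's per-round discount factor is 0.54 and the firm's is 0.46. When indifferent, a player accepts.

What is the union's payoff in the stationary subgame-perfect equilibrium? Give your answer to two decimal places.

116.39

Let x be the firm's share when the firm proposes and y be the union's share when the union proposes.
The union accepts iff offered ≥ 0.54·y, so x = 300 − 0.54y. Symmetrically y = 300 − 0.46x.
Substituting: x = 300 − 0.54(300 − 0.46x), giving x(1 − 0.46·0.54) = 300(1 − 0.54).
So x = 300 × 0.46 / 0.7516 ≈ 183.6083, and the union receives 300 − x ≈ 116.3917.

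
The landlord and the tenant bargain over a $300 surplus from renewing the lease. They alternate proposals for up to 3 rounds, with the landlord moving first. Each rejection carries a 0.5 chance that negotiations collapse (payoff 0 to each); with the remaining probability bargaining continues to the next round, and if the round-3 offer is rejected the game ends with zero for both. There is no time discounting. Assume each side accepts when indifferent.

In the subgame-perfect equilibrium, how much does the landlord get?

By backward induction:
Round 3 (the landlord proposes): the tenant will accept anything ≥ 0, so the landlord offers 0 and keeps 300.
Round 2 (the tenant proposes): rejecting gives the landlord an expected 0.5 × 300 = 150, so the tenant offers 150, keeping 150.
Round 1 (the landlord proposes): rejecting gives the tenant an expected 0.5 × 150 = 75, so the landlord offers 75, keeping 225.

225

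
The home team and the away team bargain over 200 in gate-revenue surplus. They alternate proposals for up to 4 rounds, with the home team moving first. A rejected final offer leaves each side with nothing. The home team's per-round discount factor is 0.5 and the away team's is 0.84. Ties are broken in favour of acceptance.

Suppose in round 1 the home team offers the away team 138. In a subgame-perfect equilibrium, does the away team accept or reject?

Reject

Round 4 (the away team proposes): rejection yields 0 for the home team; the away team offers 0 and keeps 200.
Round 3 (the home team proposes): the away team can get 200 next round, worth 0.84 × 200 = 168 now. The home team offers 168 and keeps 200 − 168 = 32.
Round 2 (the away team proposes): the home team can get 32 next round, worth 0.5 × 32 = 16 now. The away team offers 16 and keeps 200 − 16 = 184.
So by rejecting in round 1, the away team gets 184 next round, worth 0.84 × 184 = 154.56 now.
Offer 138 < 154.56, so the away team rejects.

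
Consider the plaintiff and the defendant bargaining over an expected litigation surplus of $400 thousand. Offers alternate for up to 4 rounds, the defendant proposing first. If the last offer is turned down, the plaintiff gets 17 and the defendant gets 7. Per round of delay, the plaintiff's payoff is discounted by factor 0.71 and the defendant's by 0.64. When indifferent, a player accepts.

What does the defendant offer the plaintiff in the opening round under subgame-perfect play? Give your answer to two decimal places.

229.03

Work backward from the last round.
Round 4 (the plaintiff proposes): the defendant gets 7 if talks fail, so the plaintiff offers 7 and keeps 393.
Round 3 (the defendant proposes): the plaintiff can get 393 next round, worth 0.71 × 393 = 279.03 now. The defendant offers 279.03 and keeps 400 − 279.03 = 120.97.
Round 2 (the plaintiff proposes): the defendant can get 120.97 next round, worth 0.64 × 120.97 = 77.4208 now; the plaintiff offers that and keeps 322.5792.
Round 1 (the defendant proposes): the plaintiff can get 322.5792 next round, worth 0.71 × 322.5792 = 229.031232 now; the defendant offers that and keeps 170.968768.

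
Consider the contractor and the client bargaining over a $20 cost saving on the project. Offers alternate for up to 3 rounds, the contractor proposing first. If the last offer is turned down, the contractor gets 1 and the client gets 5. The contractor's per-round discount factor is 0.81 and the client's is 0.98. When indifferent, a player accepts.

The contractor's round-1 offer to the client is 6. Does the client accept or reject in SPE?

Reject

Round 3 (the contractor proposes): the client gets 5 if talks fail, so the contractor offers 5 and keeps 15.
Round 2 (the client proposes): the contractor can get 15 next round, worth 0.81 × 15 = 12.15 now. The client offers 12.15 and keeps 20 − 12.15 = 7.85.
So by rejecting in round 1, the client gets 7.85 next round, worth 0.98 × 7.85 = 7.693 now.
Offer 6 < 7.693, so the client rejects.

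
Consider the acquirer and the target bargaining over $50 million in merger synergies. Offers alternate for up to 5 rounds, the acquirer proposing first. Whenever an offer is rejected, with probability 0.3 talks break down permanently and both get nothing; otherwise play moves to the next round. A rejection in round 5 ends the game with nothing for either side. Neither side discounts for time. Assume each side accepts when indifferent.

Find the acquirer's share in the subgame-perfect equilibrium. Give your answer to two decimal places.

By backward induction:
Round 5 (the acquirer proposes): the target will accept anything ≥ 0, so the acquirer offers 0 and keeps 50.
Round 4 (the target proposes): rejecting gives the acquirer an expected 0.7 × 50 = 35, so the target offers 35, keeping 15.
Round 3 (the acquirer proposes): rejecting gives the target an expected 0.7 × 15 = 10.5; the acquirer offers that and keeps 39.5.
Round 2 (the target proposes): rejecting gives the acquirer an expected 0.7 × 39.5 = 27.65, so the target offers 27.65, keeping 22.35.
Round 1 (the acquirer proposes): rejecting gives the target an expected 0.7 × 22.35 = 15.645, so the acquirer offers 15.645, keeping 34.355.

34.36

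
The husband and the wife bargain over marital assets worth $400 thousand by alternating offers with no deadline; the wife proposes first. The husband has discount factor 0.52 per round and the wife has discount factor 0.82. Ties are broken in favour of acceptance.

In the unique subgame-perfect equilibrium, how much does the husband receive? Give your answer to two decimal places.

65.27

In a stationary SPE each proposer offers the other exactly their discounted continuation value.
If the wife keeps x when proposing and the husband keeps y when proposing, then x = 400 − 0.52y and y = 400 − 0.82x.
Solving: x = 400(1 − 0.52) / (1 − 0.82·0.52) = 192 / 0.5736 ≈ 334.7280.
The husband gets 400 − 334.7280 ≈ 65.2720.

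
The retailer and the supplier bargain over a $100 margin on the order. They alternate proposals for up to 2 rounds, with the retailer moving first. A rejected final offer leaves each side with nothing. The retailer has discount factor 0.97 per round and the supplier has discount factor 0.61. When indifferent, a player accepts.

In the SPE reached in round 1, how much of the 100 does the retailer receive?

Solve by backward induction from round 2.
Round 2 (the supplier proposes): rejection yields 0 for the retailer; the supplier offers 0 and keeps 100.
Round 1 (the retailer proposes): the supplier can get 100 next round, worth 0.61 × 100 = 61 now. The retailer offers 61 and keeps 100 − 61 = 39.

39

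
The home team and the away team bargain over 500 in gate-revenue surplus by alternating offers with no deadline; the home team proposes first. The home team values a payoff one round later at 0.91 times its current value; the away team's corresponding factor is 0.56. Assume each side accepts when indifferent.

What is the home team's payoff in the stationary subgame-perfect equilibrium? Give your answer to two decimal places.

When the home team proposes, the away team accepts any offer worth at least 0.56 times what the away team would get by proposing next round; and vice versa.
This gives x = 500 − 0.56y and y = 500 − 0.91x, where x and y are each side's share when it proposes.
Hence (1 − 0.56·0.91)x = 500(1 − 0.56), i.e. 0.4904·x = 220.
x ≈ 448.6134; the away team's share is 500 − x ≈ 51.3866.

448.61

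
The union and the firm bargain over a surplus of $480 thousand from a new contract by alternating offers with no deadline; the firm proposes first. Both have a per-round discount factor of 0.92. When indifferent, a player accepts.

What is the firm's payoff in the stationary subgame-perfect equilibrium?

250

When the firm proposes, the union accepts any offer worth at least 0.92 times what the union would get by proposing next round; and vice versa.
This gives x = 480 − 0.92y and y = 480 − 0.92x, where x and y are each side's share when it proposes.
Hence (1 − 0.92·0.92)x = 480(1 − 0.92), i.e. 0.1536·x = 38.4.
x = 250; the union's share is 480 − x = 230.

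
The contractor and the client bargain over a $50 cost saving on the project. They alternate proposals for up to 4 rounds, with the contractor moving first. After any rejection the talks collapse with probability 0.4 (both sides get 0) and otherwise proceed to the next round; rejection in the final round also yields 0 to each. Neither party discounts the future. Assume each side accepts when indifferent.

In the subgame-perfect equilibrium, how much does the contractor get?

27.2

Round 4 (the client proposes): the contractor will accept anything ≥ 0, so the client offers 0 and keeps 50.
Round 3 (the contractor proposes): rejecting gives the client an expected 0.6 × 50 = 30, so the contractor offers 30, keeping 20.
Round 2 (the client proposes): rejecting gives the contractor an expected 0.6 × 20 = 12, so the client offers 12, keeping 38.
Round 1 (the contractor proposes): rejecting gives the client an expected 0.6 × 38 = 22.8, so the contractor offers 22.8, keeping 27.2.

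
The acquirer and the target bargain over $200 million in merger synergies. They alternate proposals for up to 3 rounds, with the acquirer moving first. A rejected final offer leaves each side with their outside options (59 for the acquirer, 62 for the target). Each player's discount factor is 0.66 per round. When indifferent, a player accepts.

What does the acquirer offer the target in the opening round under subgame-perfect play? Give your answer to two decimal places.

71.89

Round 3 (the acquirer proposes): the target gets 62 if talks fail, so the acquirer offers 62 and keeps 138.
Round 2 (the target proposes): the acquirer can get 138 next round, worth 0.66 × 138 = 91.08 now, so the target offers 91.08, keeping 108.92.
Round 1 (the acquirer proposes): the target can get 108.92 next round, worth 0.66 × 108.92 = 71.8872 now. The acquirer offers 71.8872 and keeps 200 − 71.8872 = 128.1128.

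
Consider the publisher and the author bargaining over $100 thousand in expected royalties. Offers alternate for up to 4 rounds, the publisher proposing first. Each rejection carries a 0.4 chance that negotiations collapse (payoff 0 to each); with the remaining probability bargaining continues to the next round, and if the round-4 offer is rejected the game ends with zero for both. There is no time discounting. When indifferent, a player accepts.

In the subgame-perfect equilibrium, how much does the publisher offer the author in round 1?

45.6

Round 4 (the author proposes): the publisher will accept anything ≥ 0, so the author offers 0 and keeps 100.
Round 3 (the publisher proposes): rejecting gives the author an expected 0.6 × 100 = 60, so the publisher offers 60, keeping 40.
Round 2 (the author proposes): rejecting gives the publisher an expected 0.6 × 40 = 24. The author offers 24 and keeps 100 − 24 = 76.
Round 1 (the publisher proposes): rejecting gives the author an expected 0.6 × 76 = 45.6; the publisher offers that and keeps 54.4.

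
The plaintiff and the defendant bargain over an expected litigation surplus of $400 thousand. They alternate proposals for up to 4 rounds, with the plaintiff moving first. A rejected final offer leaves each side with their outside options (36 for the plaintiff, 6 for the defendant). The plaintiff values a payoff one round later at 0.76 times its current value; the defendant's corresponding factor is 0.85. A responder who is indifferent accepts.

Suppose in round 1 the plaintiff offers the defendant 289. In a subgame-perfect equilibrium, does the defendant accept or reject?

Round 4 (the defendant proposes): the plaintiff gets 36 if talks fail, so the defendant offers 36 and keeps 364.
Round 3 (the plaintiff proposes): the defendant can get 364 next round, worth 0.85 × 364 = 309.4 now, so the plaintiff offers 309.4, keeping 90.6.
Round 2 (the defendant proposes): the plaintiff can get 90.6 next round, worth 0.76 × 90.6 = 68.856 now; the defendant offers that and keeps 331.144.
So by rejecting in round 1, the defendant gets 331.144 next round, worth 0.85 × 331.144 = 281.4724 now.
Offer 289 ≥ 281.4724, so the defendant accepts.

Accept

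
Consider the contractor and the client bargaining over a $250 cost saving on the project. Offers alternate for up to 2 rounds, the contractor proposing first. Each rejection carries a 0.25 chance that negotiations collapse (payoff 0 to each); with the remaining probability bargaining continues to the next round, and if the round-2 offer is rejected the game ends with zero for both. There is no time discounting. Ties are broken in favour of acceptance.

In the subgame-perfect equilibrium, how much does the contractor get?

Round 2 (the client proposes): the contractor will accept anything ≥ 0, so the client offers 0 and keeps 250.
Round 1 (the contractor proposes): rejecting gives the client an expected 0.75 × 250 = 187.5; the contractor offers that and keeps 62.5.

62.5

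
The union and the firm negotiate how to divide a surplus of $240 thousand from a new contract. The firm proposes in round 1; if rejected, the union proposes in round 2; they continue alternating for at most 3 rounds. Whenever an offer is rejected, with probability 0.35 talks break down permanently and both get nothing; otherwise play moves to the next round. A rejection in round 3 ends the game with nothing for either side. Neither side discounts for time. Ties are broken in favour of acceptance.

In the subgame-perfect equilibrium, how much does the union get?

By backward induction:
Round 3 (the firm proposes): the union will accept anything ≥ 0, so the firm offers 0 and keeps 240.
Round 2 (the union proposes): rejecting gives the firm an expected 0.65 × 240 = 156, so the union offers 156, keeping 84.
Round 1 (the firm proposes): rejecting gives the union an expected 0.65 × 84 = 54.6; the firm offers that and keeps 185.4.

54.6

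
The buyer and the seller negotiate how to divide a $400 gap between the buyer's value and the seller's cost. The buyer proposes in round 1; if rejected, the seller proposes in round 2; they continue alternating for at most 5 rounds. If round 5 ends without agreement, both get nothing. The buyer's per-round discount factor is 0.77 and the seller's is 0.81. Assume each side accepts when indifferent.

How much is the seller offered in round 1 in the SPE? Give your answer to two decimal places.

121.00

Solve by backward induction from round 5.
Round 5 (the buyer proposes): rejection yields 0 for the seller; the buyer offers 0 and keeps 400.
Round 4 (the seller proposes): the buyer can get 400 next round, worth 0.77 × 400 = 308 now. The seller offers 308 and keeps 400 − 308 = 92.
Round 3 (the buyer proposes): the seller can get 92 next round, worth 0.81 × 92 = 74.52 now; the buyer offers that and keeps 325.48.
Round 2 (the seller proposes): the buyer can get 325.48 next round, worth 0.77 × 325.48 = 250.6196 now. The seller offers 250.6196 and keeps 400 − 250.6196 = 149.3804.
Round 1 (the buyer proposes): the seller can get 149.3804 next round, worth 0.81 × 149.3804 = 120.998124 now, so the buyer offers 120.998124, keeping 279.001876.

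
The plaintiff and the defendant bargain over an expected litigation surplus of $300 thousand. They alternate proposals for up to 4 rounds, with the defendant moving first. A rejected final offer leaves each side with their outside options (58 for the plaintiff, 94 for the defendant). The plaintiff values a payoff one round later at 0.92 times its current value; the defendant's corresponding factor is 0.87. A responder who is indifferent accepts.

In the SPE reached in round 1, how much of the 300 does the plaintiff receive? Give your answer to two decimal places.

Round 4 (the plaintiff proposes): the defendant gets 94 if talks fail, so the plaintiff offers 94 and keeps 206.
Round 3 (the defendant proposes): the plaintiff can get 206 next round, worth 0.92 × 206 = 189.52 now, so the defendant offers 189.52, keeping 110.48.
Round 2 (the plaintiff proposes): the defendant can get 110.48 next round, worth 0.87 × 110.48 = 96.1176 now; the plaintiff offers that and keeps 203.8824.
Round 1 (the defendant proposes): the plaintiff can get 203.8824 next round, worth 0.92 × 203.8824 = 187.571808 now; the defendant offers that and keeps 112.428192.

187.57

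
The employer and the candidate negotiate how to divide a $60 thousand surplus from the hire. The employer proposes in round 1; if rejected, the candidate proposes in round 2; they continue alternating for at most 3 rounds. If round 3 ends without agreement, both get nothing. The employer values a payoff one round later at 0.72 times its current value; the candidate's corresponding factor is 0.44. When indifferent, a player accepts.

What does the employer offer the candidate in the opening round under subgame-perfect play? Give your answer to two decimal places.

Round 3 (the employer proposes): rejection yields 0 for the candidate; the employer offers 0 and keeps 60.
Round 2 (the candidate proposes): the employer can get 60 next round, worth 0.72 × 60 = 43.2 now. The candidate offers 43.2 and keeps 60 − 43.2 = 16.8.
Round 1 (the employer proposes): the candidate can get 16.8 next round, worth 0.44 × 16.8 = 7.392 now, so the employer offers 7.392, keeping 52.608.

7.39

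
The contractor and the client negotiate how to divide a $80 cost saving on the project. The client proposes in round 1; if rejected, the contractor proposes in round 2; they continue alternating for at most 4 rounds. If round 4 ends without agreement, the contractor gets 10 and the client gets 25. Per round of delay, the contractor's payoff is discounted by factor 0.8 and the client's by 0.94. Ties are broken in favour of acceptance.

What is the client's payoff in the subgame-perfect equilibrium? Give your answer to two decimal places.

Work backward from the last round.
Round 4 (the contractor proposes): the client gets 25 if talks fail, so the contractor offers 25 and keeps 55.
Round 3 (the client proposes): the contractor can get 55 next round, worth 0.8 × 55 = 44 now, so the client offers 44, keeping 36.
Round 2 (the contractor proposes): the client can get 36 next round, worth 0.94 × 36 = 33.84 now; the contractor offers that and keeps 46.16.
Round 1 (the client proposes): the contractor can get 46.16 next round, worth 0.8 × 46.16 = 36.928 now, so the client offers 36.928, keeping 43.072.

43.07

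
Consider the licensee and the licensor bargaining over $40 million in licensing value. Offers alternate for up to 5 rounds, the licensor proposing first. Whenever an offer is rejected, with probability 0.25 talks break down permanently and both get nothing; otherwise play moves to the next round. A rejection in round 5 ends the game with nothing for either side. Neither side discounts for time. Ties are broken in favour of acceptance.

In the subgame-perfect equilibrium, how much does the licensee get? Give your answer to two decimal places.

By backward induction:
Round 5 (the licensor proposes): the licensee will accept anything ≥ 0, so the licensor offers 0 and keeps 40.
Round 4 (the licensee proposes): rejecting gives the licensor an expected 0.75 × 40 = 30; the licensee offers that and keeps 10.
Round 3 (the licensor proposes): rejecting gives the licensee an expected 0.75 × 10 = 7.5; the licensor offers that and keeps 32.5.
Round 2 (the licensee proposes): rejecting gives the licensor an expected 0.75 × 32.5 = 24.375, so the licensee offers 24.375, keeping 15.625.
Round 1 (the licensor proposes): rejecting gives the licensee an expected 0.75 × 15.625 = 11.71875, so the licensor offers 11.71875, keeping 28.28125.

11.72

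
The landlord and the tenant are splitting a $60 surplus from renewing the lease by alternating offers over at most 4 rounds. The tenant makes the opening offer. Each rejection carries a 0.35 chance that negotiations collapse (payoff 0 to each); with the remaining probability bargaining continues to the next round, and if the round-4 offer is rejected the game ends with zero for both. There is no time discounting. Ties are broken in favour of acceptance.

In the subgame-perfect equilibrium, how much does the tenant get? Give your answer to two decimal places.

Round 4 (the landlord proposes): the tenant will accept anything ≥ 0, so the landlord offers 0 and keeps 60.
Round 3 (the tenant proposes): rejecting gives the landlord an expected 0.65 × 60 = 39. The tenant offers 39 and keeps 60 − 39 = 21.
Round 2 (the landlord proposes): rejecting gives the tenant an expected 0.65 × 21 = 13.65. The landlord offers 13.65 and keeps 60 − 13.65 = 46.35.
Round 1 (the tenant proposes): rejecting gives the landlord an expected 0.65 × 46.35 = 30.1275; the tenant offers that and keeps 29.8725.

29.87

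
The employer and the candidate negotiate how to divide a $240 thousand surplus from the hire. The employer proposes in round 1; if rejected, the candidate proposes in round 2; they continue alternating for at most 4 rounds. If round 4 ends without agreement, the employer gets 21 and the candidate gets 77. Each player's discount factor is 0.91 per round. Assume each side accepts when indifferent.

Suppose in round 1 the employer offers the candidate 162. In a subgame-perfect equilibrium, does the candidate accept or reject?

Work out the candidate's continuation value if the offer is rejected.
Round 4 (the candidate proposes): the employer gets 21 if talks fail, so the candidate offers 21 and keeps 219.
Round 3 (the employer proposes): the candidate can get 219 next round, worth 0.91 × 219 = 199.29 now, so the employer offers 199.29, keeping 40.71.
Round 2 (the candidate proposes): the employer can get 40.71 next round, worth 0.91 × 40.71 = 37.0461 now; the candidate offers that and keeps 202.9539.
So by rejecting in round 1, the candidate gets 202.9539 next round, worth 0.91 × 202.9539 = 184.688049 now.
Offer 162 < 184.688049, so the candidate rejects.

Reject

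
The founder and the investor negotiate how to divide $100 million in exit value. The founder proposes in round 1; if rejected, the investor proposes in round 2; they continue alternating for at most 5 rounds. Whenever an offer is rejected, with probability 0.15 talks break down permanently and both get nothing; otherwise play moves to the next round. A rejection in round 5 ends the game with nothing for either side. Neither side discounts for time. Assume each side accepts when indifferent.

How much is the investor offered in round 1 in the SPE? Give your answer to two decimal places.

Round 5 (the founder proposes): rejection yields 0 for the investor; the founder offers 0 and keeps 100.
Round 4 (the investor proposes): rejecting gives the founder an expected 0.85 × 100 = 85, so the investor offers 85, keeping 15.
Round 3 (the founder proposes): rejecting gives the investor an expected 0.85 × 15 = 12.75; the founder offers that and keeps 87.25.
Round 2 (the investor proposes): rejecting gives the founder an expected 0.85 × 87.25 = 74.1625, so the investor offers 74.1625, keeping 25.8375.
Round 1 (the founder proposes): rejecting gives the investor an expected 0.85 × 25.8375 = 21.961875. The founder offers 21.961875 and keeps 100 − 21.961875 = 78.038125.

21.96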